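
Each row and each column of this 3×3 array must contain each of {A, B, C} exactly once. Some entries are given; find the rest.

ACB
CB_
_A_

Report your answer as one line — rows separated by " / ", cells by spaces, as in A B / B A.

(r2,c3): row 2 has {B,C}; column 3 has {B}, so it must be A.
(r3,c1): row 3 has {A}; column 1 has {A,C}, so it must be B.
(r3,c3): row 3 has {A,B}; column 3 has {A,B}, so it must be C.

A C B / C B A / B A C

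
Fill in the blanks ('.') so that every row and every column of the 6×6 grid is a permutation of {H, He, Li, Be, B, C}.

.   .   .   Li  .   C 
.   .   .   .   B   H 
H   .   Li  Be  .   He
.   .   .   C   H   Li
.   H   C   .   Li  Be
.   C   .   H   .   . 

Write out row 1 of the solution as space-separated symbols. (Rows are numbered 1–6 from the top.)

(r2,c4) = He
(r3,c2) = B
(r3,c5) = C
(r5,c4) = B
(r6,c6) = B
(r2,c3) = Be
(r5,c1) = He
(r6,c3) = He
(r6,c5) = Be
(r1,c5) = He
(r2,c2) = Li
(r4,c3) = B
(r6,c1) = Li
(r1,c2) = Be
(r1,c3) = H
(r2,c1) = C
(r4,c1) = Be
(r4,c2) = He
(r1,c1) = B

B Be H Li He C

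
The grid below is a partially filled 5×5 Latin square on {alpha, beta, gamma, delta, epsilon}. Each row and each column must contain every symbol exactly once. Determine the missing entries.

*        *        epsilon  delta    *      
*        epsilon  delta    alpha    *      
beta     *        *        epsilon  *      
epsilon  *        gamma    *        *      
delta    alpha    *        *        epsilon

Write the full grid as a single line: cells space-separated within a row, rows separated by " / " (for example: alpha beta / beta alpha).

(r2,c1): row 2 has {alpha,delta,epsilon}; column 1 has {beta,delta,epsilon}, so it must be gamma.
(r2,c5): row 2 has {alpha,gamma,delta,epsilon}; column 5 has {epsilon}, so it must be beta.
(r3,c3): row 3 has {beta,epsilon}; column 3 has {gamma,delta,epsilon}, so it must be alpha.
(r4,c4): row 4 has {gamma,epsilon}; column 4 has {alpha,delta,epsilon}, so it must be beta.
(r5,c3): row 5 has {alpha,delta,epsilon}; column 3 has {alpha,gamma,delta,epsilon}, so it must be beta.
(r5,c4): row 5 has {alpha,beta,delta,epsilon}; column 4 has {alpha,beta,delta,epsilon}, so it must be gamma.
(r1,c1): row 1 has {delta,epsilon}; column 1 has {beta,gamma,delta,epsilon}, so it must be alpha.
(r1,c5): row 1 has {alpha,delta,epsilon}; column 5 has {beta,epsilon}, so it must be gamma.
(r3,c5): row 3 has {alpha,beta,epsilon}; column 5 has {beta,gamma,epsilon}, so it must be delta.
(r4,c2): row 4 has {beta,gamma,epsilon}; column 2 has {alpha,epsilon}, so it must be delta.
(r4,c5): row 4 has {beta,gamma,delta,epsilon}; column 5 has {beta,gamma,delta,epsilon}, so it must be alpha.
(r1,c2): row 1 has {alpha,gamma,delta,epsilon}; column 2 has {alpha,delta,epsilon}, so it must be beta.
(r3,c2): row 3 has {alpha,beta,delta,epsilon}; column 2 has {alpha,beta,delta,epsilon}, so it must be gamma.

alpha beta epsilon delta gamma / gamma epsilon delta alpha beta / beta gamma alpha epsilon delta / epsilon delta gamma beta alpha / delta alpha beta gamma epsilon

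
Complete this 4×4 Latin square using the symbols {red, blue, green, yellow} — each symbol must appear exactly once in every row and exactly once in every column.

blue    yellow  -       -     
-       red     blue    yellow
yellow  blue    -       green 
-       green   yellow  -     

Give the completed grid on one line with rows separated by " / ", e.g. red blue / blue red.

row 1 has {blue,yellow}; column 4 has {green,yellow} — only red is left for (r1,c4).
row 2 has {red,blue,yellow}; column 1 has {blue,yellow} — only green is left for (r2,c1).
row 3 has {blue,green,yellow}; column 3 has {blue,yellow} — only red is left for (r3,c3).
row 4 has {green,yellow}; column 1 has {blue,green,yellow} — only red is left for (r4,c1).
row 4 has {red,green,yellow}; column 4 has {red,green,yellow} — only blue is left for (r4,c4).
row 1 has {red,blue,yellow}; column 3 has {red,blue,yellow} — only green is left for (r1,c3).

blue yellow green red / green red blue yellow / yellow blue red green / red green yellow blue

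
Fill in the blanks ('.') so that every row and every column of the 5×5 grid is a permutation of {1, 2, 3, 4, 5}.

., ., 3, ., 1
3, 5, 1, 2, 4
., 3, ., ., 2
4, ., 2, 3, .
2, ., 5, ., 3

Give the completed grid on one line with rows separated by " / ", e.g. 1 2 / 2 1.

5 2 3 4 1 / 3 5 1 2 4 / 1 3 4 5 2 / 4 1 2 3 5 / 2 4 5 1 3

Cell (r1,c1): row 1 has {1,3}; column 1 has {2,3,4} → 5.
Cell (r1,c4): row 1 has {1,3,5}; column 4 has {2,3} → 4.
Cell (r3,c1): row 3 has {2,3}; column 1 has {2,3,4,5} → 1.
Cell (r3,c3): row 3 has {1,2,3}; column 3 has {1,2,3,5} → 4.
Cell (r3,c4): row 3 has {1,2,3,4}; column 4 has {2,3,4} → 5.
Cell (r4,c2): row 4 has {2,3,4}; column 2 has {3,5} → 1.
Cell (r4,c5): row 4 has {1,2,3,4}; column 5 has {1,2,3,4} → 5.
Cell (r5,c2): row 5 has {2,3,5}; column 2 has {1,3,5} → 4.
Cell (r5,c4): row 5 has {2,3,4,5}; column 4 has {2,3,4,5} → 1.
Cell (r1,c2): row 1 has {1,3,4,5}; column 2 has {1,3,4,5} → 2.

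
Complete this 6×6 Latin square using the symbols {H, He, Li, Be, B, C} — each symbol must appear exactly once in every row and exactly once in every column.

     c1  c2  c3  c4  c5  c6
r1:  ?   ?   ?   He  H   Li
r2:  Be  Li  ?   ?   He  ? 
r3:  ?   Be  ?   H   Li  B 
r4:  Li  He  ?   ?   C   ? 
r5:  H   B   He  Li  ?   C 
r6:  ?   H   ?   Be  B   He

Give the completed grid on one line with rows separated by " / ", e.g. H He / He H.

(r1,c2) = C
(r2,c6) = H
(r3,c3) = C
(r4,c4) = B
(r4,c6) = Be
(r5,c5) = Be
(r6,c1) = C
(r6,c3) = Li
(r1,c1) = B
(r1,c3) = Be
(r2,c3) = B
(r2,c4) = C
(r3,c1) = He
(r4,c3) = H

B C Be He H Li / Be Li B C He H / He Be C H Li B / Li He H B C Be / H B He Li Be C / C H Li Be B He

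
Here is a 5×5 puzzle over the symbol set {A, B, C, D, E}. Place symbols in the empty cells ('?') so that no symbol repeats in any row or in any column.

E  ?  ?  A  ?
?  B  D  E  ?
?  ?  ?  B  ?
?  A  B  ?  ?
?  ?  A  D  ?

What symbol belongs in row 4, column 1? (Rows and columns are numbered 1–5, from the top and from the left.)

D

(r1,c3) = C
(r3,c3) = E
(r4,c4) = C
(r1,c2) = D
(r1,c5) = B
(r3,c2) = C
(r4,c1) = D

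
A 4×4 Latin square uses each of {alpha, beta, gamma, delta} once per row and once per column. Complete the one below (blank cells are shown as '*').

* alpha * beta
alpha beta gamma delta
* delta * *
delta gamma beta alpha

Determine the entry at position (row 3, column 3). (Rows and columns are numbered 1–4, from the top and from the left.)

alpha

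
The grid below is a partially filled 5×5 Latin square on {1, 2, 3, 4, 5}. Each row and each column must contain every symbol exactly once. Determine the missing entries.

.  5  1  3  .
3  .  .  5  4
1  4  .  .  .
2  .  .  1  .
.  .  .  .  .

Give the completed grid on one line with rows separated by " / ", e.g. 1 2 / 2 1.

(r1,c1) = 4
(r1,c5) = 2
(r2,c3) = 2
(r3,c4) = 2
(r4,c2) = 3
(r4,c5) = 5
(r5,c1) = 5
(r5,c4) = 4
(r2,c2) = 1
(r3,c5) = 3
(r4,c3) = 4
(r5,c2) = 2
(r5,c3) = 3
(r5,c5) = 1
(r3,c3) = 5

4 5 1 3 2 / 3 1 2 5 4 / 1 4 5 2 3 / 2 3 4 1 5 / 5 2 3 4 1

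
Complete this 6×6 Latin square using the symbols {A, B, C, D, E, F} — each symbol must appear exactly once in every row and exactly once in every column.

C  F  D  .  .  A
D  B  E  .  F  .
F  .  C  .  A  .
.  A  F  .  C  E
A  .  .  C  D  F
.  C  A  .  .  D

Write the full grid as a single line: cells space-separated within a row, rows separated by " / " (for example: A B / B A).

C F D B E A / D B E A F C / F D C E A B / B A F D C E / A E B C D F / E C A F B D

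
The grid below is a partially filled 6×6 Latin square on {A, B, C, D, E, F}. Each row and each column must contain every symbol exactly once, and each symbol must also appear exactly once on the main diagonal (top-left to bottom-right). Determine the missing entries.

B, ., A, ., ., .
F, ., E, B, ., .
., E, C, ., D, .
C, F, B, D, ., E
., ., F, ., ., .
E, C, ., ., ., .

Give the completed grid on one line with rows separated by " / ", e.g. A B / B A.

B D A E F C / F A E B C D / A E C F D B / C F B D A E / D B F C E A / E C D A B F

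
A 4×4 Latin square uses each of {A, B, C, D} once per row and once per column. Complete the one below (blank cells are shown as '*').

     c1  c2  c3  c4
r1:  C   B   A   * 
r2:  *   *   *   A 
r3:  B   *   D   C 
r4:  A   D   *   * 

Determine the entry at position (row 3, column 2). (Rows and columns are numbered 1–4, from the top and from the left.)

A

row 1 has {A,B,C}; column 4 has {A,C} — only D is left for (r1,c4).
row 2 has {A}; column 1 has {A,B,C} — only D is left for (r2,c1).
row 2 has {A,D}; column 2 has {B,D} — only C is left for (r2,c2).
row 2 has {A,C,D}; column 3 has {A,D} — only B is left for (r2,c3).
row 3 has {B,C,D}; column 2 has {B,C,D} — only A is left for (r3,c2).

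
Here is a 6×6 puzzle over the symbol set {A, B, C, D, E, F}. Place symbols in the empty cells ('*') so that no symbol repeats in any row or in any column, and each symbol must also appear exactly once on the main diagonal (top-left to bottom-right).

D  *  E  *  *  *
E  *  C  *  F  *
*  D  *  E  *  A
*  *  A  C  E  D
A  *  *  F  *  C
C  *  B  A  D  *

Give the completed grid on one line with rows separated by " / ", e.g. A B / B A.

Cell (r1,c4): row 1 has {D,E}; column 4 has {A,C,E,F} → B.
Cell (r1,c6): row 1 has {B,D,E}; column 6 has {A,C,D} → F.
Cell (r2,c4): row 2 has {C,E,F}; column 4 has {A,B,C,E,F} → D.
Cell (r2,c6): row 2 has {C,D,E,F}; column 6 has {A,C,D,F} → B.
Cell (r3,c3): row 3 has {A,D,E}; column 3 has {A,B,C,E}; the diagonal has {C,D} → F.
Cell (r5,c3): row 5 has {A,C,F}; column 3 has {A,B,C,E,F} → D.
Cell (r5,c5): row 5 has {A,C,D,F}; column 5 has {D,E,F}; the diagonal has {C,D,F} → B.
Cell (r6,c6): row 6 has {A,B,C,D}; column 6 has {A,B,C,D,F}; the diagonal has {B,C,D,F} → E.
Cell (r2,c2): row 2 has {B,C,D,E,F}; column 2 has {D}; the diagonal has {B,C,D,E,F} → A.
Cell (r3,c1): row 3 has {A,D,E,F}; column 1 has {A,C,D,E} → B.
Cell (r3,c5): row 3 has {A,B,D,E,F}; column 5 has {B,D,E,F} → C.
Cell (r4,c1): row 4 has {A,C,D,E}; column 1 has {A,B,C,D,E} → F.
Cell (r4,c2): row 4 has {A,C,D,E,F}; column 2 has {A,D} → B.
Cell (r5,c2): row 5 has {A,B,C,D,F}; column 2 has {A,B,D} → E.
Cell (r6,c2): row 6 has {A,B,C,D,E}; column 2 has {A,B,D,E} → F.
Cell (r1,c2): row 1 has {B,D,E,F}; column 2 has {A,B,D,E,F} → C.
Cell (r1,c5): row 1 has {B,C,D,E,F}; column 5 has {B,C,D,E,F} → A.

D C E B A F / E A C D F B / B D F E C A / F B A C E D / A E D F B C / C F B A D E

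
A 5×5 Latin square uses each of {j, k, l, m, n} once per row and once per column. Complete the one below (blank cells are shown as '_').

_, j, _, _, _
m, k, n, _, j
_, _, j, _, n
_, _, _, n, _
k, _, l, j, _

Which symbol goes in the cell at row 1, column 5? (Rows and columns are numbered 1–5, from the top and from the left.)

l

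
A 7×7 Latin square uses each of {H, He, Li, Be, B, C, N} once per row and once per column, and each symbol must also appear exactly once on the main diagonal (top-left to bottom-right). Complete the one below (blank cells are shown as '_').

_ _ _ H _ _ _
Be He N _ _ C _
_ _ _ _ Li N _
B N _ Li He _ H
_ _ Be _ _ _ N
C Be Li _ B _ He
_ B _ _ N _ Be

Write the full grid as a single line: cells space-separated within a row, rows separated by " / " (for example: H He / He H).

N C He H Be Li B / Be He N B H C Li / He H B Be Li N C / B N C Li He Be H / H Li Be He C B N / C Be Li N B H He / Li B H C N He Be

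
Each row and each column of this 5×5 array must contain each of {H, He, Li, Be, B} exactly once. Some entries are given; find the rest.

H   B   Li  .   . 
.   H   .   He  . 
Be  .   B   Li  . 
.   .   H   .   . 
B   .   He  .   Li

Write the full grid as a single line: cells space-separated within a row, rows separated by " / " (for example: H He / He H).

H B Li Be He / Li H Be He B / Be He B Li H / He Li H B Be / B Be He H Li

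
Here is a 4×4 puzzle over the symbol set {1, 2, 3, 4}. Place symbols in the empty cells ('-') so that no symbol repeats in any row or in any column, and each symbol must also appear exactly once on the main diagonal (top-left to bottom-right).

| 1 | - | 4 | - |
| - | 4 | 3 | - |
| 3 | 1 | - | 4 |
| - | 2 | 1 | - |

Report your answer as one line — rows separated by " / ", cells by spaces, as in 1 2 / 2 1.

1 3 4 2 / 2 4 3 1 / 3 1 2 4 / 4 2 1 3

Cell (r1,c2): row 1 has {1,4}; column 2 has {1,2,4} → 3.
Cell (r1,c4): row 1 has {1,3,4}; column 4 has {4} → 2.
Cell (r2,c1): row 2 has {3,4}; column 1 has {1,3} → 2.
Cell (r2,c4): row 2 has {2,3,4}; column 4 has {2,4} → 1.
Cell (r3,c3): row 3 has {1,3,4}; column 3 has {1,3,4}; the diagonal has {1,4} → 2.
Cell (r4,c1): row 4 has {1,2}; column 1 has {1,2,3} → 4.
Cell (r4,c4): row 4 has {1,2,4}; column 4 has {1,2,4}; the diagonal has {1,2,4} → 3.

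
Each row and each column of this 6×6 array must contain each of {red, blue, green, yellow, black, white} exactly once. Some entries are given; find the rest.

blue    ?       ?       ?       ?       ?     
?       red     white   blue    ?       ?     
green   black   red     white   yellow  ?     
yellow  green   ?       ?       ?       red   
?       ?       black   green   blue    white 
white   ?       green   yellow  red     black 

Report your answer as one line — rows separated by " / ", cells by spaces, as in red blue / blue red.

(r1,c3): row 1 has {blue}; column 3 has {red,green,black,white}, so it must be yellow.
(r1,c6): row 1 has {blue,yellow}; column 6 has {red,black,white}, so it must be green.
(r2,c1): row 2 has {red,blue,white}; column 1 has {blue,green,yellow,white}, so it must be black.
(r2,c5): row 2 has {red,blue,black,white}; column 5 has {red,blue,yellow}, so it must be green.
(r2,c6): row 2 has {red,blue,green,black,white}; column 6 has {red,green,black,white}, so it must be yellow.
(r3,c6): row 3 has {red,green,yellow,black,white}; column 6 has {red,green,yellow,black,white}, so it must be blue.
(r4,c3): row 4 has {red,green,yellow}; column 3 has {red,green,yellow,black,white}, so it must be blue.
(r4,c4): row 4 has {red,blue,green,yellow}; column 4 has {blue,green,yellow,white}, so it must be black.
(r4,c5): row 4 has {red,blue,green,yellow,black}; column 5 has {red,blue,green,yellow}, so it must be white.
(r5,c1): row 5 has {blue,green,black,white}; column 1 has {blue,green,yellow,black,white}, so it must be red.
(r5,c2): row 5 has {red,blue,green,black,white}; column 2 has {red,green,black}, so it must be yellow.
(r6,c2): row 6 has {red,green,yellow,black,white}; column 2 has {red,green,yellow,black}, so it must be blue.
(r1,c2): row 1 has {blue,green,yellow}; column 2 has {red,blue,green,yellow,black}, so it must be white.
(r1,c4): row 1 has {blue,green,yellow,white}; column 4 has {blue,green,yellow,black,white}, so it must be red.
(r1,c5): row 1 has {red,blue,green,yellow,white}; column 5 has {red,blue,green,yellow,white}, so it must be black.

blue white yellow red black green / black red white blue green yellow / green black red white yellow blue / yellow green blue black white red / red yellow black green blue white / white blue green yellow red black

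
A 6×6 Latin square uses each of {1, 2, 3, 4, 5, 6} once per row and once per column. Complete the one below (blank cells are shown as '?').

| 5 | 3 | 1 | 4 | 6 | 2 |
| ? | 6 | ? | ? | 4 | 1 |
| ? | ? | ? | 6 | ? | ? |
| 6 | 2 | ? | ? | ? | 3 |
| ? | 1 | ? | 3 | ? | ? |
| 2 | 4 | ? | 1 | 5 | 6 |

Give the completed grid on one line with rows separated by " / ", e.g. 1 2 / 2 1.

At row 2, column 1: row 2 has {1,4,6}; column 1 has {2,5,6}; that leaves 3.
At row 3, column 2: row 3 has {6}; column 2 has {1,2,3,4,6}; that leaves 5.
At row 3, column 6: row 3 has {5,6}; column 6 has {1,2,3,6}; that leaves 4.
At row 4, column 4: row 4 has {2,3,6}; column 4 has {1,3,4,6}; that leaves 5.
At row 4, column 5: row 4 has {2,3,5,6}; column 5 has {4,5,6}; that leaves 1.
At row 5, column 1: row 5 has {1,3}; column 1 has {2,3,5,6}; that leaves 4.
At row 5, column 5: row 5 has {1,3,4}; column 5 has {1,4,5,6}; that leaves 2.
At row 5, column 6: row 5 has {1,2,3,4}; column 6 has {1,2,3,4,6}; that leaves 5.
At row 6, column 3: row 6 has {1,2,4,5,6}; column 3 has {1}; that leaves 3.
At row 2, column 4: row 2 has {1,3,4,6}; column 4 has {1,3,4,5,6}; that leaves 2.
At row 3, column 1: row 3 has {4,5,6}; column 1 has {2,3,4,5,6}; that leaves 1.
At row 3, column 3: row 3 has {1,4,5,6}; column 3 has {1,3}; that leaves 2.
At row 3, column 5: row 3 has {1,2,4,5,6}; column 5 has {1,2,4,5,6}; that leaves 3.
At row 4, column 3: row 4 has {1,2,3,5,6}; column 3 has {1,2,3}; that leaves 4.
At row 5, column 3: row 5 has {1,2,3,4,5}; column 3 has {1,2,3,4}; that leaves 6.
At row 2, column 3: row 2 has {1,2,3,4,6}; column 3 has {1,2,3,4,6}; that leaves 5.

5 3 1 4 6 2 / 3 6 5 2 4 1 / 1 5 2 6 3 4 / 6 2 4 5 1 3 / 4 1 6 3 2 5 / 2 4 3 1 5 6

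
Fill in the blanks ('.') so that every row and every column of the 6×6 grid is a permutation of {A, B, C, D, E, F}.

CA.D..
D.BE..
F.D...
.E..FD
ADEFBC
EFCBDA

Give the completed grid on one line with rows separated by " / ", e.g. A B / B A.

C A F D E B / D C B E A F / F B D A C E / B E A C F D / A D E F B C / E F C B D A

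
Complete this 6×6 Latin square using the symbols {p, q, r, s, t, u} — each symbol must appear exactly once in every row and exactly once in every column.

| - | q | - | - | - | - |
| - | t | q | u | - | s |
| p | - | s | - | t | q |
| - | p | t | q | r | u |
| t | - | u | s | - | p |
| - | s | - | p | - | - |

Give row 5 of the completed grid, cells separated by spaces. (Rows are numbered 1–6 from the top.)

(r2,c1): row 2 has {q,s,t,u}; column 1 has {p,t}, so it must be r.
(r2,c5): row 2 has {q,r,s,t,u}; column 5 has {r,t}, so it must be p.
(r3,c4): row 3 has {p,q,s,t}; column 4 has {p,q,s,u}, so it must be r.
(r4,c1): row 4 has {p,q,r,t,u}; column 1 has {p,r,t}, so it must be s.
(r5,c2): row 5 has {p,s,t,u}; column 2 has {p,q,s,t}, so it must be r.
(r5,c5): row 5 has {p,r,s,t,u}; column 5 has {p,r,t}, so it must be q.

t r u s q p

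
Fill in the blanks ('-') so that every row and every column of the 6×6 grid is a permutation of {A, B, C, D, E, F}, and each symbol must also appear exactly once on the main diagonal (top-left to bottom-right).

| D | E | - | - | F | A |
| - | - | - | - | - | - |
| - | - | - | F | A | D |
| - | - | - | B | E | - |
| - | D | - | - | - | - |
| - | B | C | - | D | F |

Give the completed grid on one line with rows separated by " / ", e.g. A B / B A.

D E B C F A / C A F D B E / B C E F A D / A F D B E C / F D A E C B / E B C A D F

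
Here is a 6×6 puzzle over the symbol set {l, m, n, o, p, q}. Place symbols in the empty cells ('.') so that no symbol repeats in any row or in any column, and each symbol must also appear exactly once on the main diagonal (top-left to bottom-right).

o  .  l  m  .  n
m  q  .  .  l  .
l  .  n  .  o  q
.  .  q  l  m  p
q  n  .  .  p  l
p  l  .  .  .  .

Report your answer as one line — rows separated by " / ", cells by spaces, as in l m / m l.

o p l m q n / m q p n l o / l m n p o q / n o q l m p / q n m o p l / p l o q n m

(r1,c2) = p
(r1,c5) = q
(r2,c6) = o
(r3,c2) = m
(r3,c4) = p
(r4,c1) = n
(r4,c2) = o
(r5,c4) = o
(r6,c5) = n
(r6,c6) = m
(r2,c3) = p
(r2,c4) = n
(r5,c3) = m
(r6,c3) = o
(r6,c4) = q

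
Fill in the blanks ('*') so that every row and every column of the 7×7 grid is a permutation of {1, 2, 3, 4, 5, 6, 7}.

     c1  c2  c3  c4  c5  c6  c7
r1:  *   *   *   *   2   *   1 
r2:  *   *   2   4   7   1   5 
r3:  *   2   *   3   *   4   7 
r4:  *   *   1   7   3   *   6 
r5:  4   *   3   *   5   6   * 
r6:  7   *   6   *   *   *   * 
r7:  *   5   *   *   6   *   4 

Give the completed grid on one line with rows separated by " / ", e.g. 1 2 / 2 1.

(r3,c3): row 3 has {2,3,4,7}; column 3 has {1,2,3,6}, so it must be 5.
(r3,c5): row 3 has {2,3,4,5,7}; column 5 has {2,3,5,6,7}, so it must be 1.
(r4,c2): row 4 has {1,3,6,7}; column 2 has {2,5}, so it must be 4.
(r5,c7): row 5 has {3,4,5,6}; column 7 has {1,4,5,6,7}, so it must be 2.
(r6,c5): row 6 has {6,7}; column 5 has {1,2,3,5,6,7}, so it must be 4.
(r6,c7): row 6 has {4,6,7}; column 7 has {1,2,4,5,6,7}, so it must be 3.
(r7,c3): row 7 has {4,5,6}; column 3 has {1,2,3,5,6}, so it must be 7.
(r1,c3): row 1 has {1,2}; column 3 has {1,2,3,5,6,7}, so it must be 4.
(r3,c1): row 3 has {1,2,3,4,5,7}; column 1 has {4,7}, so it must be 6.
(r5,c4): row 5 has {2,3,4,5,6}; column 4 has {3,4,7}, so it must be 1.
(r6,c2): row 6 has {3,4,6,7}; column 2 has {2,4,5}, so it must be 1.
(r7,c4): row 7 has {4,5,6,7}; column 4 has {1,3,4,7}, so it must be 2.
(r7,c6): row 7 has {2,4,5,6,7}; column 6 has {1,4,6}, so it must be 3.
(r2,c1): row 2 has {1,2,4,5,7}; column 1 has {4,6,7}, so it must be 3.
(r2,c2): row 2 has {1,2,3,4,5,7}; column 2 has {1,2,4,5}, so it must be 6.
(r5,c2): row 5 has {1,2,3,4,5,6}; column 2 has {1,2,4,5,6}, so it must be 7.
(r6,c4): row 6 has {1,3,4,6,7}; column 4 has {1,2,3,4,7}, so it must be 5.
(r6,c6): row 6 has {1,3,4,5,6,7}; column 6 has {1,3,4,6}, so it must be 2.
(r7,c1): row 7 has {2,3,4,5,6,7}; column 1 has {3,4,6,7}, so it must be 1.
(r1,c1): row 1 has {1,2,4}; column 1 has {1,3,4,6,7}, so it must be 5.
(r1,c2): row 1 has {1,2,4,5}; column 2 has {1,2,4,5,6,7}, so it must be 3.
(r1,c4): row 1 has {1,2,3,4,5}; column 4 has {1,2,3,4,5,7}, so it must be 6.
(r1,c6): row 1 has {1,2,3,4,5,6}; column 6 has {1,2,3,4,6}, so it must be 7.
(r4,c1): row 4 has {1,3,4,6,7}; column 1 has {1,3,4,5,6,7}, so it must be 2.
(r4,c6): row 4 has {1,2,3,4,6,7}; column 6 has {1,2,3,4,6,7}, so it must be 5.

5 3 4 6 2 7 1 / 3 6 2 4 7 1 5 / 6 2 5 3 1 4 7 / 2 4 1 7 3 5 6 / 4 7 3 1 5 6 2 / 7 1 6 5 4 2 3 / 1 5 7 2 6 3 4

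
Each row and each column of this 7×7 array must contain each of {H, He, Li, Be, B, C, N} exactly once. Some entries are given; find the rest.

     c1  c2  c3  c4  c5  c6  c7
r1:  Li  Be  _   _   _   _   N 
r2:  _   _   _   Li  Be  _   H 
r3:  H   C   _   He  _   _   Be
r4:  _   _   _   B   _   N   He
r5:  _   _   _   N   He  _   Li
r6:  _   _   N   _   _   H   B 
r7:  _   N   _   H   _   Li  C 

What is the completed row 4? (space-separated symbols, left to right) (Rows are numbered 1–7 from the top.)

Be Li H B C N He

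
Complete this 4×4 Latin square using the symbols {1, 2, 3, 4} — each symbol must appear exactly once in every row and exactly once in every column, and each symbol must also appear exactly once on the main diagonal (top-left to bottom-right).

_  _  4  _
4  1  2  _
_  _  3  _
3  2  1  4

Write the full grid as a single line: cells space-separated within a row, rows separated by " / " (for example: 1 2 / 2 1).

2 3 4 1 / 4 1 2 3 / 1 4 3 2 / 3 2 1 4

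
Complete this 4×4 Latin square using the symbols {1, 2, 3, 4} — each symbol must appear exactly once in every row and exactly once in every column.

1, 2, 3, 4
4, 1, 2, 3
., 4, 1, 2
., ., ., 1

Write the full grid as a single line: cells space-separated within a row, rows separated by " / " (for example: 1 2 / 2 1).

1 2 3 4 / 4 1 2 3 / 3 4 1 2 / 2 3 4 1

row 3 has {1,2,4}; column 1 has {1,4} — only 3 is left for (r3,c1).
row 4 has {1}; column 1 has {1,3,4} — only 2 is left for (r4,c1).
row 4 has {1,2}; column 2 has {1,2,4} — only 3 is left for (r4,c2).
row 4 has {1,2,3}; column 3 has {1,2,3} — only 4 is left for (r4,c3).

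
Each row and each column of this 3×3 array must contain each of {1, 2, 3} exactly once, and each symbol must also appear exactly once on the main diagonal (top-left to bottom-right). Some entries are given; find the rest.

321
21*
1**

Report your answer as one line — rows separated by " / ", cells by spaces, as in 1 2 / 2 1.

At row 2, column 3: row 2 has {1,2}; column 3 has {1}; that leaves 3.
At row 3, column 2: row 3 has {1}; column 2 has {1,2}; that leaves 3.
At row 3, column 3: row 3 has {1,3}; column 3 has {1,3}; the diagonal has {1,3}; that leaves 2.

3 2 1 / 2 1 3 / 1 3 2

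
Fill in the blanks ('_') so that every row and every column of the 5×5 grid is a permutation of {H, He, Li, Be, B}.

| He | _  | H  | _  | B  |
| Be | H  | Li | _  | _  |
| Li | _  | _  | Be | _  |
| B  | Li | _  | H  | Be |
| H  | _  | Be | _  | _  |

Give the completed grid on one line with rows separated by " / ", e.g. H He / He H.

He Be H Li B / Be H Li B He / Li He B Be H / B Li He H Be / H B Be He Li

At row 1, column 2: row 1 has {H,He,B}; column 2 has {H,Li}; that leaves Be.
At row 1, column 4: row 1 has {H,He,Be,B}; column 4 has {H,Be}; that leaves Li.
At row 2, column 5: row 2 has {H,Li,Be}; column 5 has {Be,B}; that leaves He.
At row 3, column 5: row 3 has {Li,Be}; column 5 has {He,Be,B}; that leaves H.
At row 4, column 3: row 4 has {H,Li,Be,B}; column 3 has {H,Li,Be}; that leaves He.
At row 5, column 5: row 5 has {H,Be}; column 5 has {H,He,Be,B}; that leaves Li.
At row 2, column 4: row 2 has {H,He,Li,Be}; column 4 has {H,Li,Be}; that leaves B.
At row 3, column 3: row 3 has {H,Li,Be}; column 3 has {H,He,Li,Be}; that leaves B.
At row 5, column 4: row 5 has {H,Li,Be}; column 4 has {H,Li,Be,B}; that leaves He.
At row 3, column 2: row 3 has {H,Li,Be,B}; column 2 has {H,Li,Be}; that leaves He.
At row 5, column 2: row 5 has {H,He,Li,Be}; column 2 has {H,He,Li,Be}; that leaves B.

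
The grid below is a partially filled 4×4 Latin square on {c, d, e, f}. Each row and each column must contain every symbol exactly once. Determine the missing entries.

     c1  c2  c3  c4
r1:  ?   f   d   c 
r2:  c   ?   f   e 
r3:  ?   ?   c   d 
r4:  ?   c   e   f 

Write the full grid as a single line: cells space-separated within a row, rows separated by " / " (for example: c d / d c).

e f d c / c d f e / f e c d / d c e f

(r1,c1) = e
(r2,c2) = d
(r3,c1) = f
(r3,c2) = e
(r4,c1) = d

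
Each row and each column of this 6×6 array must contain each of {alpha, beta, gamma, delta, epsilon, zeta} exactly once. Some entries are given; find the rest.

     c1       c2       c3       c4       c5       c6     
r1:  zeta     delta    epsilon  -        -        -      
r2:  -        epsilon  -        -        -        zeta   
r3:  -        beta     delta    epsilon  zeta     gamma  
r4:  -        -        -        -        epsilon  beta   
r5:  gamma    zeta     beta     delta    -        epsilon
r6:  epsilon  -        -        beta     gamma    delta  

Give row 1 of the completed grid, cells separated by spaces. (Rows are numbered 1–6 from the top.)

zeta delta epsilon gamma beta alpha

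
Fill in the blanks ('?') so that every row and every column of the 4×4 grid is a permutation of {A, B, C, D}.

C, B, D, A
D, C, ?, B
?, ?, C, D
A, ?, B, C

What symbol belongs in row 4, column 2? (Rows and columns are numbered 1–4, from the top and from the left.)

(r2,c3) = A
(r3,c1) = B
(r3,c2) = A
(r4,c2) = D

D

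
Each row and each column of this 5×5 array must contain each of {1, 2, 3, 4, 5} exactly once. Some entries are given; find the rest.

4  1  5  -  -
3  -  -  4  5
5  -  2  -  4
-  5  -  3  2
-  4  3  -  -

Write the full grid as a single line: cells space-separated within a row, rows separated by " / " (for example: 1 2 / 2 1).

4 1 5 2 3 / 3 2 1 4 5 / 5 3 2 1 4 / 1 5 4 3 2 / 2 4 3 5 1

At row 1, column 4: row 1 has {1,4,5}; column 4 has {3,4}; that leaves 2.
At row 1, column 5: row 1 has {1,2,4,5}; column 5 has {2,4,5}; that leaves 3.
At row 2, column 2: row 2 has {3,4,5}; column 2 has {1,4,5}; that leaves 2.
At row 2, column 3: row 2 has {2,3,4,5}; column 3 has {2,3,5}; that leaves 1.
At row 3, column 2: row 3 has {2,4,5}; column 2 has {1,2,4,5}; that leaves 3.
At row 3, column 4: row 3 has {2,3,4,5}; column 4 has {2,3,4}; that leaves 1.
At row 4, column 1: row 4 has {2,3,5}; column 1 has {3,4,5}; that leaves 1.
At row 4, column 3: row 4 has {1,2,3,5}; column 3 has {1,2,3,5}; that leaves 4.
At row 5, column 1: row 5 has {3,4}; column 1 has {1,3,4,5}; that leaves 2.
At row 5, column 4: row 5 has {2,3,4}; column 4 has {1,2,3,4}; that leaves 5.
At row 5, column 5: row 5 has {2,3,4,5}; column 5 has {2,3,4,5}; that leaves 1.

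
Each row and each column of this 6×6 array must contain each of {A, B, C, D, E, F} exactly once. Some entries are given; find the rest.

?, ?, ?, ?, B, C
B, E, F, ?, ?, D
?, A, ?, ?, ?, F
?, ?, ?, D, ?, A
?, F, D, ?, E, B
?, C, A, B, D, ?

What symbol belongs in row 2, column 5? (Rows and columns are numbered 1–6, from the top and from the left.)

A

(r1,c2) = D
(r1,c3) = E
(r3,c5) = C
(r4,c2) = B
(r4,c3) = C
(r4,c5) = F
(r6,c6) = E
(r2,c5) = A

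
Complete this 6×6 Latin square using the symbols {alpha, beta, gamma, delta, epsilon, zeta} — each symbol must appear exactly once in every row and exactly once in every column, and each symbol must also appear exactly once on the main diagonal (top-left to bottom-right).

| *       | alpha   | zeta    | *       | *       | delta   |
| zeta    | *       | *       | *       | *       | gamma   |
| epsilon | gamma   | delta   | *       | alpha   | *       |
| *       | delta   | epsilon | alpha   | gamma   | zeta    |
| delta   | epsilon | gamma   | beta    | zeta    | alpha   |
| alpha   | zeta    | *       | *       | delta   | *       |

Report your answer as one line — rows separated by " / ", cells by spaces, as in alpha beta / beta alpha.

gamma alpha zeta epsilon beta delta / zeta beta alpha delta epsilon gamma / epsilon gamma delta zeta alpha beta / beta delta epsilon alpha gamma zeta / delta epsilon gamma beta zeta alpha / alpha zeta beta gamma delta epsilon

At row 2, column 2: row 2 has {gamma,zeta}; column 2 has {alpha,gamma,delta,epsilon,zeta}; the diagonal has {alpha,delta,zeta}; that leaves beta.
At row 2, column 3: row 2 has {beta,gamma,zeta}; column 3 has {gamma,delta,epsilon,zeta}; that leaves alpha.
At row 2, column 5: row 2 has {alpha,beta,gamma,zeta}; column 5 has {alpha,gamma,delta,zeta}; that leaves epsilon.
At row 3, column 4: row 3 has {alpha,gamma,delta,epsilon}; column 4 has {alpha,beta}; that leaves zeta.
At row 3, column 6: row 3 has {alpha,gamma,delta,epsilon,zeta}; column 6 has {alpha,gamma,delta,zeta}; that leaves beta.
At row 4, column 1: row 4 has {alpha,gamma,delta,epsilon,zeta}; column 1 has {alpha,delta,epsilon,zeta}; that leaves beta.
At row 6, column 3: row 6 has {alpha,delta,zeta}; column 3 has {alpha,gamma,delta,epsilon,zeta}; that leaves beta.
At row 6, column 6: row 6 has {alpha,beta,delta,zeta}; column 6 has {alpha,beta,gamma,delta,zeta}; the diagonal has {alpha,beta,delta,zeta}; that leaves epsilon.
At row 1, column 1: row 1 has {alpha,delta,zeta}; column 1 has {alpha,beta,delta,epsilon,zeta}; the diagonal has {alpha,beta,delta,epsilon,zeta}; that leaves gamma.
At row 1, column 4: row 1 has {alpha,gamma,delta,zeta}; column 4 has {alpha,beta,zeta}; that leaves epsilon.
At row 1, column 5: row 1 has {alpha,gamma,delta,epsilon,zeta}; column 5 has {alpha,gamma,delta,epsilon,zeta}; that leaves beta.
At row 2, column 4: row 2 has {alpha,beta,gamma,epsilon,zeta}; column 4 has {alpha,beta,epsilon,zeta}; that leaves delta.
At row 6, column 4: row 6 has {alpha,beta,delta,epsilon,zeta}; column 4 has {alpha,beta,delta,epsilon,zeta}; that leaves gamma.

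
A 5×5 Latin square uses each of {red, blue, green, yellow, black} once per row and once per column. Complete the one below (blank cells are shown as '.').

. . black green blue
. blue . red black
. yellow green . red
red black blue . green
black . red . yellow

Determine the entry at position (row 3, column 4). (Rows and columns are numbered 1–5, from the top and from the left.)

black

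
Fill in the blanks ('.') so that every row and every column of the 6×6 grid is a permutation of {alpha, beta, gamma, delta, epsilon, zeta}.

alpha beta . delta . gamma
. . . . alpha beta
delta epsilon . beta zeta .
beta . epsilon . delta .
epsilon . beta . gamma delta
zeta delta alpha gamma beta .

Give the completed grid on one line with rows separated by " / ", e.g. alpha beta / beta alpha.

(r1,c3) = zeta
(r1,c5) = epsilon
(r2,c1) = gamma
(r2,c2) = zeta
(r2,c3) = delta
(r2,c4) = epsilon
(r3,c3) = gamma
(r3,c6) = alpha
(r4,c6) = zeta
(r5,c2) = alpha
(r5,c4) = zeta
(r6,c6) = epsilon
(r4,c2) = gamma
(r4,c4) = alpha

alpha beta zeta delta epsilon gamma / gamma zeta delta epsilon alpha beta / delta epsilon gamma beta zeta alpha / beta gamma epsilon alpha delta zeta / epsilon alpha beta zeta gamma delta / zeta delta alpha gamma beta epsilon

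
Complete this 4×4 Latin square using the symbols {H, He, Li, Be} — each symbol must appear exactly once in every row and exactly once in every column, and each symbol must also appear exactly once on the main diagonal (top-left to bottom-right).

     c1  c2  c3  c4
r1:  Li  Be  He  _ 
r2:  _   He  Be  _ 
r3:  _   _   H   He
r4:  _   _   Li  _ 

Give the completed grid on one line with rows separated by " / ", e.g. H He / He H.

Li Be He H / H He Be Li / Be Li H He / He H Li Be

row 1 has {He,Li,Be}; column 4 has {He} — only H is left for (r1,c4).
row 2 has {He,Be}; column 1 has {Li} — only H is left for (r2,c1).
row 2 has {H,He,Be}; column 4 has {H,He} — only Li is left for (r2,c4).
row 3 has {H,He}; column 1 has {H,Li} — only Be is left for (r3,c1).
row 3 has {H,He,Be}; column 2 has {He,Be} — only Li is left for (r3,c2).
row 4 has {Li}; column 1 has {H,Li,Be} — only He is left for (r4,c1).
row 4 has {He,Li}; column 2 has {He,Li,Be} — only H is left for (r4,c2).
row 4 has {H,He,Li}; column 4 has {H,He,Li}; the diagonal has {H,He,Li} — only Be is left for (r4,c4).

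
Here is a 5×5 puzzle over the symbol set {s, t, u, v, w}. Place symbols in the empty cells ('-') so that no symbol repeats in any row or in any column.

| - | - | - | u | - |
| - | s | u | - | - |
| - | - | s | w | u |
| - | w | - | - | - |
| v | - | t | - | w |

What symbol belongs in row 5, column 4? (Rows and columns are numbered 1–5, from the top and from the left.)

s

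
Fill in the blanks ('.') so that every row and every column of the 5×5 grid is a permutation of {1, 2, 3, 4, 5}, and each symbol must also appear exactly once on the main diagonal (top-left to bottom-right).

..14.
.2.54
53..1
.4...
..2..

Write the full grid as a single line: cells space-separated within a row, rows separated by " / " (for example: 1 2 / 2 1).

(r1,c1) = 3
(r1,c2) = 5
(r1,c5) = 2
(r2,c1) = 1
(r2,c3) = 3
(r3,c3) = 4
(r3,c4) = 2
(r4,c1) = 2
(r4,c3) = 5
(r4,c4) = 1
(r4,c5) = 3
(r5,c1) = 4
(r5,c2) = 1
(r5,c4) = 3
(r5,c5) = 5

3 5 1 4 2 / 1 2 3 5 4 / 5 3 4 2 1 / 2 4 5 1 3 / 4 1 2 3 5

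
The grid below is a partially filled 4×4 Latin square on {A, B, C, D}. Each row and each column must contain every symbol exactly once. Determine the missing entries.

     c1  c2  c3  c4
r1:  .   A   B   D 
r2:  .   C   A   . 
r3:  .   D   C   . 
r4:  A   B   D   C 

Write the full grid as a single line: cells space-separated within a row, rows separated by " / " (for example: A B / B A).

C A B D / D C A B / B D C A / A B D C

(r1,c1): row 1 has {A,B,D}; column 1 has {A}, so it must be C.
(r2,c4): row 2 has {A,C}; column 4 has {C,D}, so it must be B.
(r3,c1): row 3 has {C,D}; column 1 has {A,C}, so it must be B.
(r3,c4): row 3 has {B,C,D}; column 4 has {B,C,D}, so it must be A.
(r2,c1): row 2 has {A,B,C}; column 1 has {A,B,C}, so it must be D.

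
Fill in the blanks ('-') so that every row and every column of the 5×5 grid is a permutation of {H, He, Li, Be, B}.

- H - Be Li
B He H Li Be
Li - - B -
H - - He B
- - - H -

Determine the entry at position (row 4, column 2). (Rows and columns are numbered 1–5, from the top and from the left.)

Li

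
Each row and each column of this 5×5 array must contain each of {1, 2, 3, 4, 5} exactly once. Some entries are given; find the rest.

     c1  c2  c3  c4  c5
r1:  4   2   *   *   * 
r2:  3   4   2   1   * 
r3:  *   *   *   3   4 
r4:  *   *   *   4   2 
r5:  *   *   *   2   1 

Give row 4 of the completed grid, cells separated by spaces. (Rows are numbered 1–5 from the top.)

(r1,c4) = 5
(r1,c5) = 3
(r2,c5) = 5
(r5,c1) = 5
(r5,c2) = 3
(r5,c3) = 4
(r1,c3) = 1
(r3,c3) = 5
(r4,c1) = 1
(r4,c2) = 5
(r4,c3) = 3

1 5 3 4 2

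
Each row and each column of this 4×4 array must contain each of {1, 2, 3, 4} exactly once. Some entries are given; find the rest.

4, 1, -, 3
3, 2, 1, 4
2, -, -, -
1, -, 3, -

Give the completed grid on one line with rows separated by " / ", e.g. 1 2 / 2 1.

4 1 2 3 / 3 2 1 4 / 2 3 4 1 / 1 4 3 2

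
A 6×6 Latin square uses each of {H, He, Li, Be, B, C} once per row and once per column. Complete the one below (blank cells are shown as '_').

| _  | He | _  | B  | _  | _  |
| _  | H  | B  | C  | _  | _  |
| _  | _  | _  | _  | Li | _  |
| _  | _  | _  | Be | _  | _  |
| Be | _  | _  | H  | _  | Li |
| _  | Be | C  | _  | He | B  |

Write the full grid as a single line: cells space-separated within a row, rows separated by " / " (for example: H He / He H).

C He Li B H Be / Li H B C Be He / B C Be He Li H / He Li H Be B C / Be B He H C Li / H Be C Li He B

(r2,c5) = Be
(r2,c6) = He
(r3,c4) = He
(r5,c3) = He
(r6,c4) = Li
(r2,c1) = Li
(r6,c1) = H
(r1,c1) = C
(r1,c5) = H
(r1,c6) = Be
(r3,c1) = B
(r3,c2) = C
(r3,c6) = H
(r4,c1) = He
(r4,c6) = C
(r5,c2) = B
(r5,c5) = C
(r1,c3) = Li
(r3,c3) = Be
(r4,c2) = Li
(r4,c3) = H
(r4,c5) = B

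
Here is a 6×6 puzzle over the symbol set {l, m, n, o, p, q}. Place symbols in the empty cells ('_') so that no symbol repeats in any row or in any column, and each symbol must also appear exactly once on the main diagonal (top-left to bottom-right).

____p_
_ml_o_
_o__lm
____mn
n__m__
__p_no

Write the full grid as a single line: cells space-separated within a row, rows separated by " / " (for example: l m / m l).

l n m o p q / q m l n o p / p o n q l m / o l q p m n / n p o m q l / m q p l n o

(r5,c5) = q
(r1,c1) = l
(r1,c6) = q
(r2,c6) = p
(r3,c3) = n
(r4,c4) = p
(r5,c3) = o
(r5,c6) = l
(r1,c2) = n
(r1,c3) = m
(r1,c4) = o
(r2,c1) = q
(r2,c4) = n
(r3,c1) = p
(r3,c4) = q
(r4,c1) = o
(r4,c3) = q
(r5,c2) = p
(r6,c1) = m
(r6,c4) = l
(r4,c2) = l
(r6,c2) = q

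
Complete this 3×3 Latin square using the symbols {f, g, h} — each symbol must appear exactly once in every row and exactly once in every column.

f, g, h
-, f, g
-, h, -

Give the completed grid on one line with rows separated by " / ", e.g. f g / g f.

At row 2, column 1: row 2 has {f,g}; column 1 has {f}; that leaves h.
At row 3, column 1: row 3 has {h}; column 1 has {f,h}; that leaves g.
At row 3, column 3: row 3 has {g,h}; column 3 has {g,h}; that leaves f.

f g h / h f g / g h f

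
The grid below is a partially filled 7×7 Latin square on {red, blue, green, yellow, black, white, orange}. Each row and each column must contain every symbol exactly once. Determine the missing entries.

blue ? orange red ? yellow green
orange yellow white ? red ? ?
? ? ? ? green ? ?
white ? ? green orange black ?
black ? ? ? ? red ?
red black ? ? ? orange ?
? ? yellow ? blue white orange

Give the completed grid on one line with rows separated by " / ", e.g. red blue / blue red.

At row 1, column 2: row 1 has {red,blue,green,yellow,orange}; column 2 has {yellow,black}; that leaves white.
At row 1, column 5: row 1 has {red,blue,green,yellow,white,orange}; column 5 has {red,blue,green,orange}; that leaves black.
At row 3, column 1: row 3 has {green}; column 1 has {red,blue,black,white,orange}; that leaves yellow.
At row 3, column 6: row 3 has {green,yellow}; column 6 has {red,yellow,black,white,orange}; that leaves blue.
At row 7, column 1: row 7 has {blue,yellow,white,orange}; column 1 has {red,blue,yellow,black,white,orange}; that leaves green.
At row 7, column 2: row 7 has {blue,green,yellow,white,orange}; column 2 has {yellow,black,white}; that leaves red.
At row 7, column 4: row 7 has {red,blue,green,yellow,white,orange}; column 4 has {red,green}; that leaves black.
At row 2, column 4: row 2 has {red,yellow,white,orange}; column 4 has {red,green,black}; that leaves blue.
At row 2, column 6: row 2 has {red,blue,yellow,white,orange}; column 6 has {red,blue,yellow,black,white,orange}; that leaves green.
At row 2, column 7: row 2 has {red,blue,green,yellow,white,orange}; column 7 has {green,orange}; that leaves black.
At row 3, column 2: row 3 has {blue,green,yellow}; column 2 has {red,yellow,black,white}; that leaves orange.
At row 3, column 4: row 3 has {blue,green,yellow,orange}; column 4 has {red,blue,green,black}; that leaves white.
At row 3, column 7: row 3 has {blue,green,yellow,white,orange}; column 7 has {green,black,orange}; that leaves red.
At row 4, column 2: row 4 has {green,black,white,orange}; column 2 has {red,yellow,black,white,orange}; that leaves blue.
At row 4, column 3: row 4 has {blue,green,black,white,orange}; column 3 has {yellow,white,orange}; that leaves red.
At row 4, column 7: row 4 has {red,blue,green,black,white,orange}; column 7 has {red,green,black,orange}; that leaves yellow.
At row 5, column 2: row 5 has {red,black}; column 2 has {red,blue,yellow,black,white,orange}; that leaves green.
At row 5, column 3: row 5 has {red,green,black}; column 3 has {red,yellow,white,orange}; that leaves blue.
At row 5, column 7: row 5 has {red,blue,green,black}; column 7 has {red,green,yellow,black,orange}; that leaves white.
At row 6, column 3: row 6 has {red,black,orange}; column 3 has {red,blue,yellow,white,orange}; that leaves green.
At row 6, column 4: row 6 has {red,green,black,orange}; column 4 has {red,blue,green,black,white}; that leaves yellow.
At row 6, column 5: row 6 has {red,green,yellow,black,orange}; column 5 has {red,blue,green,black,orange}; that leaves white.
At row 6, column 7: row 6 has {red,green,yellow,black,white,orange}; column 7 has {red,green,yellow,black,white,orange}; that leaves blue.
At row 3, column 3: row 3 has {red,blue,green,yellow,white,orange}; column 3 has {red,blue,green,yellow,white,orange}; that leaves black.
At row 5, column 4: row 5 has {red,blue,green,black,white}; column 4 has {red,blue,green,yellow,black,white}; that leaves orange.
At row 5, column 5: row 5 has {red,blue,green,black,white,orange}; column 5 has {red,blue,green,black,white,orange}; that leaves yellow.

blue white orange red black yellow green / orange yellow white blue red green black / yellow orange black white green blue red / white blue red green orange black yellow / black green blue orange yellow red white / red black green yellow white orange blue / green red yellow black blue white orange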